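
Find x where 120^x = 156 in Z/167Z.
131

Baby-step giant-step with step n = ⌈√167⌉ = 13.
Baby steps 120^j mod 167 (j:value) for j=0..12: 0:1, 1:120, 2:38, 3:51, 4:108, 5:101, 6:96, 7:164, 8:141, 9:53, 10:14, 11:10, 12:31.
Giant-step multiplier: 120^(-13) ≡ 120^(166-13) = 120^153 ≡ 69 (mod 167).
Giant steps γ_i = 156·69^i mod 167: γ_0=156, γ_1=76, γ_2=67, γ_3=114, γ_4=17, γ_5=4, γ_6=109, γ_7=6, γ_8=80, γ_9=9, γ_10=120 (in table at j=1).
x = i·n + j = 10·13 + 1 = 131.
Check: 120^131 ≡ 156 (mod 167).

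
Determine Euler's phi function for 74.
36

74 = 2 × 37
φ(n) = n × ∏(1 - 1/p) for each prime p dividing n
φ(74) = 74 × (1 - 1/2) × (1 - 1/37) = 36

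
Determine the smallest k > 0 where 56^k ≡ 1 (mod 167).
83

167 is prime, so ord(56) divides φ(167) = 166.
Divisors of 166: 1, 2, 83, 166.
Repeated squaring: 56^1 ≡ 56, 56^2 ≡ 130, 56^4 ≡ 33, 56^8 ≡ 87, 56^16 ≡ 54, 56^32 ≡ 77, 56^64 ≡ 84, 56^128 ≡ 42 (mod 167).
Test 56^d mod 167 for each divisor d in increasing order:
56^1 ≡ 56
56^2 ≡ 130
56^83 = 56^64·56^16·56^2·56^1 ≡ 1  ← first divisor giving 1
The order is 83.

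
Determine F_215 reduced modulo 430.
425

Matrix identity: Q^n = [[F_(n+1), F_n], [F_n, F_(n-1)]] with Q = [[1,1],[1,0]].
n = 215 = 11010111₂. Square-and-multiply, entries mod 430:
Q^1 = [[1,1],[1,0]]
Q^3 = (Q^1)²·Q = [[3,2],[2,1]]
Q^6 = (Q^3)² = [[13,8],[8,5]]
Q^13 = (Q^6)²·Q = [[377,233],[233,144]]
Q^26 = (Q^13)² = [[338,133],[133,205]]
Q^53 = (Q^26)²·Q = [[332,353],[353,409]]
Q^107 = (Q^53)²·Q = [[186,53],[53,133]]
Q^215 = (Q^107)²·Q = [[132,425],[425,137]]
F_215 mod 430 = Q^215[0][1] = 425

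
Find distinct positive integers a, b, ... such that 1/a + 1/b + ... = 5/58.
1/12 + 1/348

Greedy algorithm:
5/58: ceiling(58/5) = 12, use 1/12
1/348: ceiling(348/1) = 348, use 1/348
Result: 5/58 = 1/12 + 1/348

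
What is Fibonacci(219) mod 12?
2

Matrix identity: Q^n = [[F_(n+1), F_n], [F_n, F_(n-1)]] with Q = [[1,1],[1,0]].
n = 219 = 11011011₂. Square-and-multiply, entries mod 12:
Q^1 = [[1,1],[1,0]]
Q^3 = (Q^1)²·Q = [[3,2],[2,1]]
Q^6 = (Q^3)² = [[1,8],[8,5]]
Q^13 = (Q^6)²·Q = [[5,5],[5,0]]
Q^27 = (Q^13)²·Q = [[3,2],[2,1]]
Q^54 = (Q^27)² = [[1,8],[8,5]]
Q^109 = (Q^54)²·Q = [[5,5],[5,0]]
Q^219 = (Q^109)²·Q = [[3,2],[2,1]]
F_219 mod 12 = Q^219[0][1] = 2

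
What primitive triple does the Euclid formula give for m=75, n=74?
(149, 11100, 11101)

Euclid's formula: a = m² - n², b = 2mn, c = m² + n²
m = 75, n = 74
a = 75² - 74² = 5625 - 5476 = 149
b = 2 × 75 × 74 = 11100
c = 75² + 74² = 5625 + 5476 = 11101
Verification: 149² + 11100² = 22201 + 123210000 = 123232201 = 11101² ✓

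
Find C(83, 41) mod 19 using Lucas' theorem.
1

Using Lucas' theorem:
Write n=83 and k=41 in base 19:
n in base 19: [4, 7]
k in base 19: [2, 3]
C(83,41) mod 19 = ∏ C(n_i, k_i) mod 19
Digit binomials (mod 19): C(4,2) = 6; C(7,3) = 35 ≡ 16
Product: 6 × 16 = 96 ≡ 1 (mod 19)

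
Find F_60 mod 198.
0

Matrix identity: Q^n = [[F_(n+1), F_n], [F_n, F_(n-1)]] with Q = [[1,1],[1,0]].
n = 60 = 111100₂. Square-and-multiply, entries mod 198:
Q^1 = [[1,1],[1,0]]
Q^3 = (Q^1)²·Q = [[3,2],[2,1]]
Q^7 = (Q^3)²·Q = [[21,13],[13,8]]
Q^15 = (Q^7)²·Q = [[195,16],[16,179]]
Q^30 = (Q^15)² = [[67,44],[44,23]]
Q^60 = (Q^30)² = [[89,0],[0,89]]
F_60 mod 198 = Q^60[0][1] = 0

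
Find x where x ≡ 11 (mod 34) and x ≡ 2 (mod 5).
147

Using Chinese Remainder Theorem:
M = 34 × 5 = 170
M1 = 5, M2 = 34
y1 = 5^(-1) mod 34 = 7
y2 = 34^(-1) mod 5 = 4
x = (11×5×7 + 2×34×4) mod 170 = 147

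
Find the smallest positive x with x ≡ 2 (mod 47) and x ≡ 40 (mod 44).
1976

Using Chinese Remainder Theorem:
M = 47 × 44 = 2068
M1 = 44, M2 = 47
y1 = 44^(-1) mod 47 = 31
y2 = 47^(-1) mod 44 = 15
x = (2×44×31 + 40×47×15) mod 2068 = 1976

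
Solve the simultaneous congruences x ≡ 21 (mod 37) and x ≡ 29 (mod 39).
1316

Using Chinese Remainder Theorem:
M = 37 × 39 = 1443
M1 = 39, M2 = 37
y1 = 39^(-1) mod 37 = 19
y2 = 37^(-1) mod 39 = 19
x = (21×39×19 + 29×37×19) mod 1443 = 1316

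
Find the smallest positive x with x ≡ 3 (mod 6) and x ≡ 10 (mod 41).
51

Using Chinese Remainder Theorem:
M = 6 × 41 = 246
M1 = 41, M2 = 6
y1 = 41^(-1) mod 6 = 5
y2 = 6^(-1) mod 41 = 7
x = (3×41×5 + 10×6×7) mod 246 = 51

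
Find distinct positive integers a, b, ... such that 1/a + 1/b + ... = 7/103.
1/15 + 1/773 + 1/1194285

Greedy algorithm:
7/103: ceiling(103/7) = 15, use 1/15
2/1545: ceiling(1545/2) = 773, use 1/773
1/1194285: ceiling(1194285/1) = 1194285, use 1/1194285
Result: 7/103 = 1/15 + 1/773 + 1/1194285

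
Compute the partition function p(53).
329931

p(n) counts ways to write n as a sum of positive integers (order ignored).
Euler's pentagonal recurrence: p(k) = p(k-1) + p(k-2) - p(k-5) - p(k-7) + p(k-12) + p(k-15) - ... (offsets j(3j∓1)/2, signs ++--, p(0)=1, p(<0)=0).
DP table for k = 0..52: p(0)=1, p(1)=1, p(2)=2, p(3)=3, p(4)=5, p(5)=7, p(6)=11, p(7)=15, p(8)=22, p(9)=30, p(10)=42, p(11)=56, p(12)=77, p(13)=101, p(14)=135, p(15)=176, p(16)=231, p(17)=297, p(18)=385, p(19)=490, p(20)=627, p(21)=792, p(22)=1002, p(23)=1255, p(24)=1575, p(25)=1958, p(26)=2436, p(27)=3010, p(28)=3718, p(29)=4565, p(30)=5604, p(31)=6842, p(32)=8349, p(33)=10143, p(34)=12310, p(35)=14883, p(36)=17977, p(37)=21637, p(38)=26015, p(39)=31185, p(40)=37338, p(41)=44583, p(42)=53174, p(43)=63261, p(44)=75175, p(45)=89134, p(46)=105558, p(47)=124754, p(48)=147273, p(49)=173525, p(50)=204226, p(51)=239943, p(52)=281589.
Final step: p(53) = p(52) + p(51) - p(48) - p(46) + p(41) + p(38) - p(31) - p(27) + p(18) + p(13) - p(2)
= 281589 + 239943 - 147273 - 105558 + 44583 + 26015 - 6842 - 3010 + 385 + 101 - 2
= 329931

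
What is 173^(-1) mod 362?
113

gcd(173, 362) = 1, so the inverse exists.
Extended Euclidean algorithm on (362, 173):
362 = 2 × 173 + 16  ⟹  16 = (1)·362 + (-2)·173
173 = 10 × 16 + 13  ⟹  13 = (-10)·362 + (21)·173
16 = 1 × 13 + 3  ⟹  3 = (11)·362 + (-23)·173
13 = 4 × 3 + 1  ⟹  1 = (-54)·362 + (113)·173
So (113)·173 ≡ 1 (mod 362), i.e. 173^(-1) ≡ 113 (mod 362).
Check: 173 × 113 = 19549 ≡ 1 (mod 362)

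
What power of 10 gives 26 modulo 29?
13

Baby-step giant-step with step n = ⌈√29⌉ = 6.
Baby steps 10^j mod 29 (j:value) for j=0..5: 0:1, 1:10, 2:13, 3:14, 4:24, 5:8.
Giant-step multiplier: 10^(-6) ≡ 10^(28-6) = 10^22 ≡ 4 (mod 29).
Giant steps γ_i = 26·4^i mod 29: γ_0=26, γ_1=17, γ_2=10 (in table at j=1).
x = i·n + j = 2·6 + 1 = 13.
Check: 10^13 ≡ 26 (mod 29).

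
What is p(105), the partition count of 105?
342325709

p(n) counts ways to write n as a sum of positive integers (order ignored).
Euler's pentagonal recurrence: p(k) = p(k-1) + p(k-2) - p(k-5) - p(k-7) + p(k-12) + p(k-15) - ... (offsets j(3j∓1)/2, signs ++--, p(0)=1, p(<0)=0).
DP table for k = 0..104: p(0)=1, p(1)=1, p(2)=2, p(3)=3, p(4)=5, p(5)=7, p(6)=11, p(7)=15, p(8)=22, p(9)=30, p(10)=42, p(11)=56, p(12)=77, p(13)=101, p(14)=135, p(15)=176, p(16)=231, p(17)=297, p(18)=385, p(19)=490, p(20)=627, p(21)=792, p(22)=1002, p(23)=1255, p(24)=1575, p(25)=1958, p(26)=2436, p(27)=3010, p(28)=3718, p(29)=4565, p(30)=5604, p(31)=6842, p(32)=8349, p(33)=10143, p(34)=12310, p(35)=14883, p(36)=17977, p(37)=21637, p(38)=26015, p(39)=31185, p(40)=37338, p(41)=44583, p(42)=53174, p(43)=63261, p(44)=75175, p(45)=89134, p(46)=105558, p(47)=124754, p(48)=147273, p(49)=173525, p(50)=204226, p(51)=239943, p(52)=281589, p(53)=329931, p(54)=386155, p(55)=451276, p(56)=526823, p(57)=614154, p(58)=715220, p(59)=831820, p(60)=966467, p(61)=1121505, p(62)=1300156, p(63)=1505499, p(64)=1741630, p(65)=2012558, p(66)=2323520, p(67)=2679689, p(68)=3087735, p(69)=3554345, p(70)=4087968, p(71)=4697205, p(72)=5392783, p(73)=6185689, p(74)=7089500, p(75)=8118264, p(76)=9289091, p(77)=10619863, p(78)=12132164, p(79)=13848650, p(80)=15796476, p(81)=18004327, p(82)=20506255, p(83)=23338469, p(84)=26543660, p(85)=30167357, p(86)=34262962, p(87)=38887673, p(88)=44108109, p(89)=49995925, p(90)=56634173, p(91)=64112359, p(92)=72533807, p(93)=82010177, p(94)=92669720, p(95)=104651419, p(96)=118114304, p(97)=133230930, p(98)=150198136, p(99)=169229875, p(100)=190569292, p(101)=214481126, p(102)=241265379, p(103)=271248950, p(104)=304801365.
Final step: p(105) = p(104) + p(103) - p(100) - p(98) + p(93) + p(90) - p(83) - p(79) + p(70) + p(65) - p(54) - p(48) + p(35) + p(28) - p(13) - p(5)
= 304801365 + 271248950 - 190569292 - 150198136 + 82010177 + 56634173 - 23338469 - 13848650 + 4087968 + 2012558 - 386155 - 147273 + 14883 + 3718 - 101 - 7
= 342325709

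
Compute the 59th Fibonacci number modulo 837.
125

Matrix identity: Q^n = [[F_(n+1), F_n], [F_n, F_(n-1)]] with Q = [[1,1],[1,0]].
n = 59 = 111011₂. Square-and-multiply, entries mod 837:
Q^1 = [[1,1],[1,0]]
Q^3 = (Q^1)²·Q = [[3,2],[2,1]]
Q^7 = (Q^3)²·Q = [[21,13],[13,8]]
Q^14 = (Q^7)² = [[610,377],[377,233]]
Q^29 = (Q^14)²·Q = [[62,311],[311,588]]
Q^59 = (Q^29)²·Q = [[558,125],[125,433]]
F_59 mod 837 = Q^59[0][1] = 125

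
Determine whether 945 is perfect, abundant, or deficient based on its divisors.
abundant

Proper divisors of 945: sum = 1 + 3 + 5 + 7 + 9 + 15 + 21 + 27 + 35 + 45 + 63 + 105 + 135 + 189 + 315 = 975
Since 975 > 945, 945 is abundant.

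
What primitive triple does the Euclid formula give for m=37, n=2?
(1365, 148, 1373)

Euclid's formula: a = m² - n², b = 2mn, c = m² + n²
m = 37, n = 2
a = 37² - 2² = 1369 - 4 = 1365
b = 2 × 37 × 2 = 148
c = 37² + 2² = 1369 + 4 = 1373
Verification: 1365² + 148² = 1863225 + 21904 = 1885129 = 1373² ✓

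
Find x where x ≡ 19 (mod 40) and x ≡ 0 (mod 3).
99

Using Chinese Remainder Theorem:
M = 40 × 3 = 120
M1 = 3, M2 = 40
y1 = 3^(-1) mod 40 = 27
y2 = 40^(-1) mod 3 = 1
x = (19×3×27 + 0×40×1) mod 120 = 99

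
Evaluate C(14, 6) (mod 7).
0

Using Lucas' theorem:
Write n=14 and k=6 in base 7:
n in base 7: [2, 0]
k in base 7: [0, 6]
C(14,6) mod 7 = ∏ C(n_i, k_i) mod 7
Digit binomials (mod 7): C(2,0) = 1; C(0,6) = 0 (k_i > n_i)
Product: 1 × 0 = 0 ≡ 0 (mod 7)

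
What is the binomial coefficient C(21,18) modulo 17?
4

Using Lucas' theorem:
Write n=21 and k=18 in base 17:
n in base 17: [1, 4]
k in base 17: [1, 1]
C(21,18) mod 17 = ∏ C(n_i, k_i) mod 17
Digit binomials (mod 17): C(1,1) = 1; C(4,1) = 4
Product: 1 × 4 = 4 ≡ 4 (mod 17)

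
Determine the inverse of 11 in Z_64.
35

gcd(11, 64) = 1, so the inverse exists.
Extended Euclidean algorithm on (64, 11):
64 = 5 × 11 + 9  ⟹  9 = (1)·64 + (-5)·11
11 = 1 × 9 + 2  ⟹  2 = (-1)·64 + (6)·11
9 = 4 × 2 + 1  ⟹  1 = (5)·64 + (-29)·11
So (-29)·11 ≡ 1 (mod 64), i.e. 11^(-1) ≡ -29 ≡ 35 (mod 64).
Check: 11 × 35 = 385 ≡ 1 (mod 64)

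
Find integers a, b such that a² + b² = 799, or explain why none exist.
Not possible

Factorization: 799 = 17 × 47
By Fermat: n is sum of two squares iff every prime p ≡ 3 (mod 4) appears to even power.
Prime(s) ≡ 3 (mod 4) with odd exponent: [(47, 1)]
Therefore 799 cannot be expressed as a² + b².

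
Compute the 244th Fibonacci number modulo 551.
530

Matrix identity: Q^n = [[F_(n+1), F_n], [F_n, F_(n-1)]] with Q = [[1,1],[1,0]].
n = 244 = 11110100₂. Square-and-multiply, entries mod 551:
Q^1 = [[1,1],[1,0]]
Q^3 = (Q^1)²·Q = [[3,2],[2,1]]
Q^7 = (Q^3)²·Q = [[21,13],[13,8]]
Q^15 = (Q^7)²·Q = [[436,59],[59,377]]
Q^30 = (Q^15)² = [[176,30],[30,146]]
Q^61 = (Q^30)²·Q = [[211,469],[469,293]]
Q^122 = (Q^61)² = [[2,548],[548,5]]
Q^244 = (Q^122)² = [[13,530],[530,34]]
F_244 mod 551 = Q^244[0][1] = 530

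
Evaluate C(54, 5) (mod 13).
0

Using Lucas' theorem:
Write n=54 and k=5 in base 13:
n in base 13: [4, 2]
k in base 13: [0, 5]
C(54,5) mod 13 = ∏ C(n_i, k_i) mod 13
Digit binomials (mod 13): C(4,0) = 1; C(2,5) = 0 (k_i > n_i)
Product: 1 × 0 = 0 ≡ 0 (mod 13)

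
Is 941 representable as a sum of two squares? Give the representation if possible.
10² + 29² (a=10, b=29)

Factorization: 941 = 941
By Fermat: n is sum of two squares iff every prime p ≡ 3 (mod 4) appears to even power.
All primes ≡ 3 (mod 4) appear to even power.
Search a = 0, 1, 2, … for 941 - a² a perfect square: first hit at a = 10: 941 - 100 = 841 = 29².
941 = 10² + 29² = 100 + 841 ✓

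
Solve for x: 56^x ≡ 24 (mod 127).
49

Baby-step giant-step with step n = ⌈√127⌉ = 12.
Baby steps 56^j mod 127 (j:value) for j=0..11: 0:1, 1:56, 2:88, 3:102, 4:124, 5:86, 6:117, 7:75, 8:9, 9:123, 10:30, 11:29.
Giant-step multiplier: 56^(-12) ≡ 56^(126-12) = 56^114 ≡ 47 (mod 127).
Giant steps γ_i = 24·47^i mod 127: γ_0=24, γ_1=112, γ_2=57, γ_3=12, γ_4=56 (in table at j=1).
x = i·n + j = 4·12 + 1 = 49.
Check: 56^49 ≡ 24 (mod 127).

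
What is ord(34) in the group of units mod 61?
5

61 is prime, so ord(34) divides φ(61) = 60.
Divisors of 60: 1, 2, 3, 4, 5, 6, 10, 12, 15, 20, 30, 60.
Repeated squaring: 34^1 ≡ 34, 34^2 ≡ 58, 34^4 ≡ 9, 34^8 ≡ 20, 34^16 ≡ 34, 34^32 ≡ 58 (mod 61).
Test 34^d mod 61 for each divisor d in increasing order:
34^1 ≡ 34
34^2 ≡ 58
34^3 = 34^2·34^1 ≡ 20
34^4 ≡ 9
34^5 = 34^4·34^1 ≡ 1  ← first divisor giving 1
The order is 5.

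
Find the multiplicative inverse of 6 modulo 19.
16

gcd(6, 19) = 1, so the inverse exists.
Extended Euclidean algorithm on (19, 6):
19 = 3 × 6 + 1  ⟹  1 = (1)·19 + (-3)·6
So (-3)·6 ≡ 1 (mod 19), i.e. 6^(-1) ≡ -3 ≡ 16 (mod 19).
Check: 6 × 16 = 96 ≡ 1 (mod 19)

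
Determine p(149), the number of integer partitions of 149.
37027355200

p(n) counts ways to write n as a sum of positive integers (order ignored).
Euler's pentagonal recurrence: p(k) = p(k-1) + p(k-2) - p(k-5) - p(k-7) + p(k-12) + p(k-15) - ... (offsets j(3j∓1)/2, signs ++--, p(0)=1, p(<0)=0).
DP table for k = 0..148: p(0)=1, p(1)=1, p(2)=2, p(3)=3, p(4)=5, p(5)=7, p(6)=11, p(7)=15, p(8)=22, p(9)=30, p(10)=42, p(11)=56, p(12)=77, p(13)=101, p(14)=135, p(15)=176, p(16)=231, p(17)=297, p(18)=385, p(19)=490, p(20)=627, p(21)=792, p(22)=1002, p(23)=1255, p(24)=1575, p(25)=1958, p(26)=2436, p(27)=3010, p(28)=3718, p(29)=4565, p(30)=5604, p(31)=6842, p(32)=8349, p(33)=10143, p(34)=12310, p(35)=14883, p(36)=17977, p(37)=21637, p(38)=26015, p(39)=31185, p(40)=37338, p(41)=44583, p(42)=53174, p(43)=63261, p(44)=75175, p(45)=89134, p(46)=105558, p(47)=124754, p(48)=147273, p(49)=173525, p(50)=204226, p(51)=239943, p(52)=281589, p(53)=329931, p(54)=386155, p(55)=451276, p(56)=526823, p(57)=614154, p(58)=715220, p(59)=831820, p(60)=966467, p(61)=1121505, p(62)=1300156, p(63)=1505499, p(64)=1741630, p(65)=2012558, p(66)=2323520, p(67)=2679689, p(68)=3087735, p(69)=3554345, p(70)=4087968, p(71)=4697205, p(72)=5392783, p(73)=6185689, p(74)=7089500, p(75)=8118264, p(76)=9289091, p(77)=10619863, p(78)=12132164, p(79)=13848650, p(80)=15796476, p(81)=18004327, p(82)=20506255, p(83)=23338469, p(84)=26543660, p(85)=30167357, p(86)=34262962, p(87)=38887673, p(88)=44108109, p(89)=49995925, p(90)=56634173, p(91)=64112359, p(92)=72533807, p(93)=82010177, p(94)=92669720, p(95)=104651419, p(96)=118114304, p(97)=133230930, p(98)=150198136, p(99)=169229875, p(100)=190569292, p(101)=214481126, p(102)=241265379, p(103)=271248950, p(104)=304801365, p(105)=342325709, p(106)=384276336, p(107)=431149389, p(108)=483502844, p(109)=541946240, p(110)=607163746, p(111)=679903203, p(112)=761002156, p(113)=851376628, p(114)=952050665, p(115)=1064144451, p(116)=1188908248, p(117)=1327710076, p(118)=1482074143, p(119)=1653668665, p(120)=1844349560, p(121)=2056148051, p(122)=2291320912, p(123)=2552338241, p(124)=2841940500, p(125)=3163127352, p(126)=3519222692, p(127)=3913864295, p(128)=4351078600, p(129)=4835271870, p(130)=5371315400, p(131)=5964539504, p(132)=6620830889, p(133)=7346629512, p(134)=8149040695, p(135)=9035836076, p(136)=10015581680, p(137)=11097645016, p(138)=12292341831, p(139)=13610949895, p(140)=15065878135, p(141)=16670689208, p(142)=18440293320, p(143)=20390982757, p(144)=22540654445, p(145)=24908858009, p(146)=27517052599, p(147)=30388671978, p(148)=33549419497.
Final step: p(149) = p(148) + p(147) - p(144) - p(142) + p(137) + p(134) - p(127) - p(123) + p(114) + p(109) - p(98) - p(92) + p(79) + p(72) - p(57) - p(49) + p(32) + p(23) - p(4)
= 33549419497 + 30388671978 - 22540654445 - 18440293320 + 11097645016 + 8149040695 - 3913864295 - 2552338241 + 952050665 + 541946240 - 150198136 - 72533807 + 13848650 + 5392783 - 614154 - 173525 + 8349 + 1255 - 5
= 37027355200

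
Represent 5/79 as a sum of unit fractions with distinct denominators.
1/16 + 1/1264

Greedy algorithm:
5/79: ceiling(79/5) = 16, use 1/16
1/1264: ceiling(1264/1) = 1264, use 1/1264
Result: 5/79 = 1/16 + 1/1264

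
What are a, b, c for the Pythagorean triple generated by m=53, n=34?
(1653, 3604, 3965)

Euclid's formula: a = m² - n², b = 2mn, c = m² + n²
m = 53, n = 34
a = 53² - 34² = 2809 - 1156 = 1653
b = 2 × 53 × 34 = 3604
c = 53² + 34² = 2809 + 1156 = 3965
Verification: 1653² + 3604² = 2732409 + 12988816 = 15721225 = 3965² ✓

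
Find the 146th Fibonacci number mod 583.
404

Matrix identity: Q^n = [[F_(n+1), F_n], [F_n, F_(n-1)]] with Q = [[1,1],[1,0]].
n = 146 = 10010010₂. Square-and-multiply, entries mod 583:
Q^1 = [[1,1],[1,0]]
Q^2 = (Q^1)² = [[2,1],[1,1]]
Q^4 = (Q^2)² = [[5,3],[3,2]]
Q^9 = (Q^4)²·Q = [[55,34],[34,21]]
Q^18 = (Q^9)² = [[100,252],[252,431]]
Q^36 = (Q^18)² = [[46,305],[305,324]]
Q^73 = (Q^36)²·Q = [[443,112],[112,331]]
Q^146 = (Q^73)² = [[79,404],[404,258]]
F_146 mod 583 = Q^146[0][1] = 404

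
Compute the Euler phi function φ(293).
292

293 = 293
φ(n) = n × ∏(1 - 1/p) for each prime p dividing n
φ(293) = 293 × (1 - 1/293) = 292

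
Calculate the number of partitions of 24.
1575

p(n) counts ways to write n as a sum of positive integers (order ignored).
Euler's pentagonal recurrence: p(k) = p(k-1) + p(k-2) - p(k-5) - p(k-7) + p(k-12) + p(k-15) - ... (offsets j(3j∓1)/2, signs ++--, p(0)=1, p(<0)=0).
DP table for k = 0..23: p(0)=1, p(1)=1, p(2)=2, p(3)=3, p(4)=5, p(5)=7, p(6)=11, p(7)=15, p(8)=22, p(9)=30, p(10)=42, p(11)=56, p(12)=77, p(13)=101, p(14)=135, p(15)=176, p(16)=231, p(17)=297, p(18)=385, p(19)=490, p(20)=627, p(21)=792, p(22)=1002, p(23)=1255.
Final step: p(24) = p(23) + p(22) - p(19) - p(17) + p(12) + p(9) - p(2)
= 1255 + 1002 - 490 - 297 + 77 + 30 - 2
= 1575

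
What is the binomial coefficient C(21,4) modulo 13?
5

Using Lucas' theorem:
Write n=21 and k=4 in base 13:
n in base 13: [1, 8]
k in base 13: [0, 4]
C(21,4) mod 13 = ∏ C(n_i, k_i) mod 13
Digit binomials (mod 13): C(1,0) = 1; C(8,4) = 70 ≡ 5
Product: 1 × 5 = 5 ≡ 5 (mod 13)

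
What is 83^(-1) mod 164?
83

gcd(83, 164) = 1, so the inverse exists.
Extended Euclidean algorithm on (164, 83):
164 = 1 × 83 + 81  ⟹  81 = (1)·164 + (-1)·83
83 = 1 × 81 + 2  ⟹  2 = (-1)·164 + (2)·83
81 = 40 × 2 + 1  ⟹  1 = (41)·164 + (-81)·83
So (-81)·83 ≡ 1 (mod 164), i.e. 83^(-1) ≡ -81 ≡ 83 (mod 164).
Check: 83 × 83 = 6889 ≡ 1 (mod 164)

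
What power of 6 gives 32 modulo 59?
49

Baby-step giant-step with step n = ⌈√59⌉ = 8.
Baby steps 6^j mod 59 (j:value) for j=0..7: 0:1, 1:6, 2:36, 3:39, 4:57, 5:47, 6:46, 7:40.
Giant-step multiplier: 6^(-8) ≡ 6^(58-8) = 6^50 ≡ 15 (mod 59).
Giant steps γ_i = 32·15^i mod 59: γ_0=32, γ_1=8, γ_2=2, γ_3=30, γ_4=37, γ_5=24, γ_6=6 (in table at j=1).
x = i·n + j = 6·8 + 1 = 49.
Check: 6^49 ≡ 32 (mod 59).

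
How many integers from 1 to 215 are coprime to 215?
168

215 = 5 × 43
φ(n) = n × ∏(1 - 1/p) for each prime p dividing n
φ(215) = 215 × (1 - 1/5) × (1 - 1/43) = 168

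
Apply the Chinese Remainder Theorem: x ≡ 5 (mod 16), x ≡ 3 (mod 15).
213

Using Chinese Remainder Theorem:
M = 16 × 15 = 240
M1 = 15, M2 = 16
y1 = 15^(-1) mod 16 = 15
y2 = 16^(-1) mod 15 = 1
x = (5×15×15 + 3×16×1) mod 240 = 213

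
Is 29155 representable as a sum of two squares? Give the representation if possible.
Not possible

Factorization: 29155 = 5 × 7^3 × 17
By Fermat: n is sum of two squares iff every prime p ≡ 3 (mod 4) appears to even power.
Prime(s) ≡ 3 (mod 4) with odd exponent: [(7, 3)]
Therefore 29155 cannot be expressed as a² + b².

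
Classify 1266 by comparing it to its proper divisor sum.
abundant

Proper divisors of 1266: sum = 1 + 2 + 3 + 6 + 211 + 422 + 633 = 1278
Since 1278 > 1266, 1266 is abundant.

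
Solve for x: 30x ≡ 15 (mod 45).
x ≡ 2 (mod 3)

gcd(30, 45) = 15, which divides 15, so solutions exist.
Divide through by 15: 2x ≡ 1 (mod 3).
Find 2^(-1) mod 3 by the extended Euclidean algorithm:
3 = 1 × 2 + 1  ⟹  1 = (1)·3 + (-1)·2
So (-1)·2 ≡ 1 (mod 3), i.e. 2^(-1) ≡ -1 ≡ 2 (mod 3).
x ≡ 2 × 1 = 2 ≡ 2 (mod 3).
Check: 30 × 2 = 60 ≡ 15 (mod 45).
x ≡ 2 (mod 3), giving 15 solutions mod 45.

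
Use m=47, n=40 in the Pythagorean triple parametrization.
(609, 3760, 3809)

Euclid's formula: a = m² - n², b = 2mn, c = m² + n²
m = 47, n = 40
a = 47² - 40² = 2209 - 1600 = 609
b = 2 × 47 × 40 = 3760
c = 47² + 40² = 2209 + 1600 = 3809
Verification: 609² + 3760² = 370881 + 14137600 = 14508481 = 3809² ✓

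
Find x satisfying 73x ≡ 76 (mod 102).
x ≡ 22 (mod 102)

gcd(73, 102) = 1, which divides 76, so solutions exist.
Find 73^(-1) mod 102 by the extended Euclidean algorithm:
102 = 1 × 73 + 29  ⟹  29 = (1)·102 + (-1)·73
73 = 2 × 29 + 15  ⟹  15 = (-2)·102 + (3)·73
29 = 1 × 15 + 14  ⟹  14 = (3)·102 + (-4)·73
15 = 1 × 14 + 1  ⟹  1 = (-5)·102 + (7)·73
So (7)·73 ≡ 1 (mod 102), i.e. 73^(-1) ≡ 7 (mod 102).
x ≡ 7 × 76 = 532 ≡ 22 (mod 102).
Check: 73 × 22 = 1606 ≡ 76 (mod 102).
Unique solution: x ≡ 22 (mod 102)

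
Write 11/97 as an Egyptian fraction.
1/9 + 1/437 + 1/381501

Greedy algorithm:
11/97: ceiling(97/11) = 9, use 1/9
2/873: ceiling(873/2) = 437, use 1/437
1/381501: ceiling(381501/1) = 381501, use 1/381501
Result: 11/97 = 1/9 + 1/437 + 1/381501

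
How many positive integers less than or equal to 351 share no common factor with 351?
216

351 = 3^3 × 13
φ(n) = n × ∏(1 - 1/p) for each prime p dividing n
φ(351) = 351 × (1 - 1/3) × (1 - 1/13) = 216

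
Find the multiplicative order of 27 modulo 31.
10

31 is prime, so ord(27) divides φ(31) = 30.
Divisors of 30: 1, 2, 3, 5, 6, 10, 15, 30.
Repeated squaring: 27^1 ≡ 27, 27^2 ≡ 16, 27^4 ≡ 8, 27^8 ≡ 2, 27^16 ≡ 4 (mod 31).
Test 27^d mod 31 for each divisor d in increasing order:
27^1 ≡ 27
27^2 ≡ 16
27^3 = 27^2·27^1 ≡ 29
27^5 = 27^4·27^1 ≡ 30
27^6 = 27^4·27^2 ≡ 4
27^10 = 27^8·27^2 ≡ 1  ← first divisor giving 1
The order is 10.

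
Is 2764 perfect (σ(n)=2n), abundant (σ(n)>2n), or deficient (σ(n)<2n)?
deficient

Proper divisors of 2764: sum = 1 + 2 + 4 + 691 + 1382 = 2080
Since 2080 < 2764, 2764 is deficient.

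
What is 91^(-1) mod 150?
61

gcd(91, 150) = 1, so the inverse exists.
Extended Euclidean algorithm on (150, 91):
150 = 1 × 91 + 59  ⟹  59 = (1)·150 + (-1)·91
91 = 1 × 59 + 32  ⟹  32 = (-1)·150 + (2)·91
59 = 1 × 32 + 27  ⟹  27 = (2)·150 + (-3)·91
32 = 1 × 27 + 5  ⟹  5 = (-3)·150 + (5)·91
27 = 5 × 5 + 2  ⟹  2 = (17)·150 + (-28)·91
5 = 2 × 2 + 1  ⟹  1 = (-37)·150 + (61)·91
So (61)·91 ≡ 1 (mod 150), i.e. 91^(-1) ≡ 61 (mod 150).
Check: 91 × 61 = 5551 ≡ 1 (mod 150)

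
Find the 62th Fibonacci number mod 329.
328

Matrix identity: Q^n = [[F_(n+1), F_n], [F_n, F_(n-1)]] with Q = [[1,1],[1,0]].
n = 62 = 111110₂. Square-and-multiply, entries mod 329:
Q^1 = [[1,1],[1,0]]
Q^3 = (Q^1)²·Q = [[3,2],[2,1]]
Q^7 = (Q^3)²·Q = [[21,13],[13,8]]
Q^15 = (Q^7)²·Q = [[0,281],[281,48]]
Q^31 = (Q^15)²·Q = [[0,1],[1,328]]
Q^62 = (Q^31)² = [[1,328],[328,2]]
F_62 mod 329 = Q^62[0][1] = 328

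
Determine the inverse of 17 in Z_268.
205

gcd(17, 268) = 1, so the inverse exists.
Extended Euclidean algorithm on (268, 17):
268 = 15 × 17 + 13  ⟹  13 = (1)·268 + (-15)·17
17 = 1 × 13 + 4  ⟹  4 = (-1)·268 + (16)·17
13 = 3 × 4 + 1  ⟹  1 = (4)·268 + (-63)·17
So (-63)·17 ≡ 1 (mod 268), i.e. 17^(-1) ≡ -63 ≡ 205 (mod 268).
Check: 17 × 205 = 3485 ≡ 1 (mod 268)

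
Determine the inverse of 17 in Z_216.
89

gcd(17, 216) = 1, so the inverse exists.
Extended Euclidean algorithm on (216, 17):
216 = 12 × 17 + 12  ⟹  12 = (1)·216 + (-12)·17
17 = 1 × 12 + 5  ⟹  5 = (-1)·216 + (13)·17
12 = 2 × 5 + 2  ⟹  2 = (3)·216 + (-38)·17
5 = 2 × 2 + 1  ⟹  1 = (-7)·216 + (89)·17
So (89)·17 ≡ 1 (mod 216), i.e. 17^(-1) ≡ 89 (mod 216).
Check: 17 × 89 = 1513 ≡ 1 (mod 216)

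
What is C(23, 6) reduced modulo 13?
2

Using Lucas' theorem:
Write n=23 and k=6 in base 13:
n in base 13: [1, 10]
k in base 13: [0, 6]
C(23,6) mod 13 = ∏ C(n_i, k_i) mod 13
Digit binomials (mod 13): C(1,0) = 1; C(10,6) = 210 ≡ 2
Product: 1 × 2 = 2 ≡ 2 (mod 13)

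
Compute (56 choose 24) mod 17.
0

Using Lucas' theorem:
Write n=56 and k=24 in base 17:
n in base 17: [3, 5]
k in base 17: [1, 7]
C(56,24) mod 17 = ∏ C(n_i, k_i) mod 17
Digit binomials (mod 17): C(3,1) = 3; C(5,7) = 0 (k_i > n_i)
Product: 3 × 0 = 0 ≡ 0 (mod 17)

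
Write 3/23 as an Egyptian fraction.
1/8 + 1/184

Greedy algorithm:
3/23: ceiling(23/3) = 8, use 1/8
1/184: ceiling(184/1) = 184, use 1/184
Result: 3/23 = 1/8 + 1/184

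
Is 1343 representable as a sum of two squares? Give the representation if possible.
Not possible

Factorization: 1343 = 17 × 79
By Fermat: n is sum of two squares iff every prime p ≡ 3 (mod 4) appears to even power.
Prime(s) ≡ 3 (mod 4) with odd exponent: [(79, 1)]
Therefore 1343 cannot be expressed as a² + b².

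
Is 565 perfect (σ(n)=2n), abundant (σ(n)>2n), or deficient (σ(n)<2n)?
deficient

Proper divisors of 565: sum = 1 + 5 + 113 = 119
Since 119 < 565, 565 is deficient.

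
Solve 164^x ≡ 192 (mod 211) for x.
91

Baby-step giant-step with step n = ⌈√211⌉ = 15.
Baby steps 164^j mod 211 (j:value) for j=0..14: 0:1, 1:164, 2:99, 3:200, 4:95, 5:177, 6:121, 7:10, 8:163, 9:146, 10:101, 11:106, 12:82, 13:155, 14:100.
Giant-step multiplier: 164^(-15) ≡ 164^(210-15) = 164^195 ≡ 40 (mod 211).
Giant steps γ_i = 192·40^i mod 211: γ_0=192, γ_1=84, γ_2=195, γ_3=204, γ_4=142, γ_5=194, γ_6=164 (in table at j=1).
x = i·n + j = 6·15 + 1 = 91.
Check: 164^91 ≡ 192 (mod 211).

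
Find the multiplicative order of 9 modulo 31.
15

31 is prime, so ord(9) divides φ(31) = 30.
Divisors of 30: 1, 2, 3, 5, 6, 10, 15, 30.
Repeated squaring: 9^1 ≡ 9, 9^2 ≡ 19, 9^4 ≡ 20, 9^8 ≡ 28, 9^16 ≡ 9 (mod 31).
Test 9^d mod 31 for each divisor d in increasing order:
9^1 ≡ 9
9^2 ≡ 19
9^3 = 9^2·9^1 ≡ 16
9^5 = 9^4·9^1 ≡ 25
9^6 = 9^4·9^2 ≡ 8
9^10 = 9^8·9^2 ≡ 5
9^15 = 9^8·9^4·9^2·9^1 ≡ 1  ← first divisor giving 1
The order is 15.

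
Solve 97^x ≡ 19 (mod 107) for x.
48

Baby-step giant-step with step n = ⌈√107⌉ = 11.
Baby steps 97^j mod 107 (j:value) for j=0..10: 0:1, 1:97, 2:100, 3:70, 4:49, 5:45, 6:85, 7:6, 8:47, 9:65, 10:99.
Giant-step multiplier: 97^(-11) ≡ 97^(106-11) = 97^95 ≡ 103 (mod 107).
Giant steps γ_i = 19·103^i mod 107: γ_0=19, γ_1=31, γ_2=90, γ_3=68, γ_4=49 (in table at j=4).
x = i·n + j = 4·11 + 4 = 48.
Check: 97^48 ≡ 19 (mod 107).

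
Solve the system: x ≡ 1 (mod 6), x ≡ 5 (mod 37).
79

Using Chinese Remainder Theorem:
M = 6 × 37 = 222
M1 = 37, M2 = 6
y1 = 37^(-1) mod 6 = 1
y2 = 6^(-1) mod 37 = 31
x = (1×37×1 + 5×6×31) mod 222 = 79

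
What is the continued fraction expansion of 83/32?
[2; 1, 1, 2, 6]

Euclidean algorithm steps:
83 = 2 × 32 + 19
32 = 1 × 19 + 13
19 = 1 × 13 + 6
13 = 2 × 6 + 1
6 = 6 × 1 + 0
Continued fraction: [2; 1, 1, 2, 6]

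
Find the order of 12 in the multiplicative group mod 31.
30

31 is prime, so ord(12) divides φ(31) = 30.
Divisors of 30: 1, 2, 3, 5, 6, 10, 15, 30.
Repeated squaring: 12^1 ≡ 12, 12^2 ≡ 20, 12^4 ≡ 28, 12^8 ≡ 9, 12^16 ≡ 19 (mod 31).
Test 12^d mod 31 for each divisor d in increasing order:
12^1 ≡ 12
12^2 ≡ 20
12^3 = 12^2·12^1 ≡ 23
12^5 = 12^4·12^1 ≡ 26
12^6 = 12^4·12^2 ≡ 2
12^10 = 12^8·12^2 ≡ 25
12^15 = 12^8·12^4·12^2·12^1 ≡ 30
12^30 = 12^16·12^8·12^4·12^2 ≡ 1  ← first divisor giving 1
The order is 30.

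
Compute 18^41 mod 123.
18

Repeated squaring. Binary of 41 = 101001.
18^1 ≡ 18 (mod 123); 18^2 ≡ 78 (mod 123); 18^4 ≡ 57 (mod 123); 18^8 ≡ 51 (mod 123); 18^16 ≡ 18 (mod 123); 18^32 ≡ 78 (mod 123)
18^41 = 18^1 × 18^8 × 18^32 ≡ 18 (mod 123)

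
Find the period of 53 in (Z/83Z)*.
82

83 is prime, so ord(53) divides φ(83) = 82.
Divisors of 82: 1, 2, 41, 82.
Repeated squaring: 53^1 ≡ 53, 53^2 ≡ 70, 53^4 ≡ 3, 53^8 ≡ 9, 53^16 ≡ 81, 53^32 ≡ 4, 53^64 ≡ 16 (mod 83).
Test 53^d mod 83 for each divisor d in increasing order:
53^1 ≡ 53
53^2 ≡ 70
53^41 = 53^32·53^8·53^1 ≡ 82
53^82 = 53^64·53^16·53^2 ≡ 1  ← first divisor giving 1
The order is 82.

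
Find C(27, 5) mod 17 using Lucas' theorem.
14

Using Lucas' theorem:
Write n=27 and k=5 in base 17:
n in base 17: [1, 10]
k in base 17: [0, 5]
C(27,5) mod 17 = ∏ C(n_i, k_i) mod 17
Digit binomials (mod 17): C(1,0) = 1; C(10,5) = 252 ≡ 14
Product: 1 × 14 = 14 ≡ 14 (mod 17)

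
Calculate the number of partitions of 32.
8349

p(n) counts ways to write n as a sum of positive integers (order ignored).
Euler's pentagonal recurrence: p(k) = p(k-1) + p(k-2) - p(k-5) - p(k-7) + p(k-12) + p(k-15) - ... (offsets j(3j∓1)/2, signs ++--, p(0)=1, p(<0)=0).
DP table for k = 0..31: p(0)=1, p(1)=1, p(2)=2, p(3)=3, p(4)=5, p(5)=7, p(6)=11, p(7)=15, p(8)=22, p(9)=30, p(10)=42, p(11)=56, p(12)=77, p(13)=101, p(14)=135, p(15)=176, p(16)=231, p(17)=297, p(18)=385, p(19)=490, p(20)=627, p(21)=792, p(22)=1002, p(23)=1255, p(24)=1575, p(25)=1958, p(26)=2436, p(27)=3010, p(28)=3718, p(29)=4565, p(30)=5604, p(31)=6842.
Final step: p(32) = p(31) + p(30) - p(27) - p(25) + p(20) + p(17) - p(10) - p(6)
= 6842 + 5604 - 3010 - 1958 + 627 + 297 - 42 - 11
= 8349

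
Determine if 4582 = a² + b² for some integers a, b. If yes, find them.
Not possible

Factorization: 4582 = 2 × 29 × 79
By Fermat: n is sum of two squares iff every prime p ≡ 3 (mod 4) appears to even power.
Prime(s) ≡ 3 (mod 4) with odd exponent: [(79, 1)]
Therefore 4582 cannot be expressed as a² + b².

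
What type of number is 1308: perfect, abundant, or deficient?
abundant

Proper divisors of 1308: sum = 1 + 2 + 3 + 4 + 6 + 12 + 109 + 218 + 327 + 436 + 654 = 1772
Since 1772 > 1308, 1308 is abundant.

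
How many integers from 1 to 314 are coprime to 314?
156

314 = 2 × 157
φ(n) = n × ∏(1 - 1/p) for each prime p dividing n
φ(314) = 314 × (1 - 1/2) × (1 - 1/157) = 156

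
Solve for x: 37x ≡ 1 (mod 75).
73

gcd(37, 75) = 1, so the inverse exists.
Extended Euclidean algorithm on (75, 37):
75 = 2 × 37 + 1  ⟹  1 = (1)·75 + (-2)·37
So (-2)·37 ≡ 1 (mod 75), i.e. 37^(-1) ≡ -2 ≡ 73 (mod 75).
Check: 37 × 73 = 2701 ≡ 1 (mod 75)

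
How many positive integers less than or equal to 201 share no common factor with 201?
132

201 = 3 × 67
φ(n) = n × ∏(1 - 1/p) for each prime p dividing n
φ(201) = 201 × (1 - 1/3) × (1 - 1/67) = 132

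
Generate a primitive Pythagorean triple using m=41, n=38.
(237, 3116, 3125)

Euclid's formula: a = m² - n², b = 2mn, c = m² + n²
m = 41, n = 38
a = 41² - 38² = 1681 - 1444 = 237
b = 2 × 41 × 38 = 3116
c = 41² + 38² = 1681 + 1444 = 3125
Verification: 237² + 3116² = 56169 + 9709456 = 9765625 = 3125² ✓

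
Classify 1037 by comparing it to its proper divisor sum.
deficient

Proper divisors of 1037: sum = 1 + 17 + 61 = 79
Since 79 < 1037, 1037 is deficient.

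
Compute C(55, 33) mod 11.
10

Using Lucas' theorem:
Write n=55 and k=33 in base 11:
n in base 11: [5, 0]
k in base 11: [3, 0]
C(55,33) mod 11 = ∏ C(n_i, k_i) mod 11
Digit binomials (mod 11): C(5,3) = 10; C(0,0) = 1
Product: 10 × 1 = 10 ≡ 10 (mod 11)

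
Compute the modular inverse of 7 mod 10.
3

gcd(7, 10) = 1, so the inverse exists.
Extended Euclidean algorithm on (10, 7):
10 = 1 × 7 + 3  ⟹  3 = (1)·10 + (-1)·7
7 = 2 × 3 + 1  ⟹  1 = (-2)·10 + (3)·7
So (3)·7 ≡ 1 (mod 10), i.e. 7^(-1) ≡ 3 (mod 10).
Check: 7 × 3 = 21 ≡ 1 (mod 10)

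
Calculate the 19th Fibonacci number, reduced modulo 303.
242

Matrix identity: Q^n = [[F_(n+1), F_n], [F_n, F_(n-1)]] with Q = [[1,1],[1,0]].
n = 19 = 10011₂. Square-and-multiply, entries mod 303:
Q^1 = [[1,1],[1,0]]
Q^2 = (Q^1)² = [[2,1],[1,1]]
Q^4 = (Q^2)² = [[5,3],[3,2]]
Q^9 = (Q^4)²·Q = [[55,34],[34,21]]
Q^19 = (Q^9)²·Q = [[99,242],[242,160]]
F_19 mod 303 = Q^19[0][1] = 242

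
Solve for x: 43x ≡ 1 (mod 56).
43

gcd(43, 56) = 1, so the inverse exists.
Extended Euclidean algorithm on (56, 43):
56 = 1 × 43 + 13  ⟹  13 = (1)·56 + (-1)·43
43 = 3 × 13 + 4  ⟹  4 = (-3)·56 + (4)·43
13 = 3 × 4 + 1  ⟹  1 = (10)·56 + (-13)·43
So (-13)·43 ≡ 1 (mod 56), i.e. 43^(-1) ≡ -13 ≡ 43 (mod 56).
Check: 43 × 43 = 1849 ≡ 1 (mod 56)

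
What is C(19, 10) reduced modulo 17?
0

Using Lucas' theorem:
Write n=19 and k=10 in base 17:
n in base 17: [1, 2]
k in base 17: [0, 10]
C(19,10) mod 17 = ∏ C(n_i, k_i) mod 17
Digit binomials (mod 17): C(1,0) = 1; C(2,10) = 0 (k_i > n_i)
Product: 1 × 0 = 0 ≡ 0 (mod 17)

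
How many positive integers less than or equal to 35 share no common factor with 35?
24

35 = 5 × 7
φ(n) = n × ∏(1 - 1/p) for each prime p dividing n
φ(35) = 35 × (1 - 1/5) × (1 - 1/7) = 24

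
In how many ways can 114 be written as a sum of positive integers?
952050665

p(n) counts ways to write n as a sum of positive integers (order ignored).
Euler's pentagonal recurrence: p(k) = p(k-1) + p(k-2) - p(k-5) - p(k-7) + p(k-12) + p(k-15) - ... (offsets j(3j∓1)/2, signs ++--, p(0)=1, p(<0)=0).
DP table for k = 0..113: p(0)=1, p(1)=1, p(2)=2, p(3)=3, p(4)=5, p(5)=7, p(6)=11, p(7)=15, p(8)=22, p(9)=30, p(10)=42, p(11)=56, p(12)=77, p(13)=101, p(14)=135, p(15)=176, p(16)=231, p(17)=297, p(18)=385, p(19)=490, p(20)=627, p(21)=792, p(22)=1002, p(23)=1255, p(24)=1575, p(25)=1958, p(26)=2436, p(27)=3010, p(28)=3718, p(29)=4565, p(30)=5604, p(31)=6842, p(32)=8349, p(33)=10143, p(34)=12310, p(35)=14883, p(36)=17977, p(37)=21637, p(38)=26015, p(39)=31185, p(40)=37338, p(41)=44583, p(42)=53174, p(43)=63261, p(44)=75175, p(45)=89134, p(46)=105558, p(47)=124754, p(48)=147273, p(49)=173525, p(50)=204226, p(51)=239943, p(52)=281589, p(53)=329931, p(54)=386155, p(55)=451276, p(56)=526823, p(57)=614154, p(58)=715220, p(59)=831820, p(60)=966467, p(61)=1121505, p(62)=1300156, p(63)=1505499, p(64)=1741630, p(65)=2012558, p(66)=2323520, p(67)=2679689, p(68)=3087735, p(69)=3554345, p(70)=4087968, p(71)=4697205, p(72)=5392783, p(73)=6185689, p(74)=7089500, p(75)=8118264, p(76)=9289091, p(77)=10619863, p(78)=12132164, p(79)=13848650, p(80)=15796476, p(81)=18004327, p(82)=20506255, p(83)=23338469, p(84)=26543660, p(85)=30167357, p(86)=34262962, p(87)=38887673, p(88)=44108109, p(89)=49995925, p(90)=56634173, p(91)=64112359, p(92)=72533807, p(93)=82010177, p(94)=92669720, p(95)=104651419, p(96)=118114304, p(97)=133230930, p(98)=150198136, p(99)=169229875, p(100)=190569292, p(101)=214481126, p(102)=241265379, p(103)=271248950, p(104)=304801365, p(105)=342325709, p(106)=384276336, p(107)=431149389, p(108)=483502844, p(109)=541946240, p(110)=607163746, p(111)=679903203, p(112)=761002156, p(113)=851376628.
Final step: p(114) = p(113) + p(112) - p(109) - p(107) + p(102) + p(99) - p(92) - p(88) + p(79) + p(74) - p(63) - p(57) + p(44) + p(37) - p(22) - p(14)
= 851376628 + 761002156 - 541946240 - 431149389 + 241265379 + 169229875 - 72533807 - 44108109 + 13848650 + 7089500 - 1505499 - 614154 + 75175 + 21637 - 1002 - 135
= 952050665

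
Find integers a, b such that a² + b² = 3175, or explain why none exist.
Not possible

Factorization: 3175 = 5^2 × 127
By Fermat: n is sum of two squares iff every prime p ≡ 3 (mod 4) appears to even power.
Prime(s) ≡ 3 (mod 4) with odd exponent: [(127, 1)]
Therefore 3175 cannot be expressed as a² + b².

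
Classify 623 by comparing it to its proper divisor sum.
deficient

Proper divisors of 623: sum = 1 + 7 + 89 = 97
Since 97 < 623, 623 is deficient.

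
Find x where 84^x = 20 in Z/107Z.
29

Baby-step giant-step with step n = ⌈√107⌉ = 11.
Baby steps 84^j mod 107 (j:value) for j=0..10: 0:1, 1:84, 2:101, 3:31, 4:36, 5:28, 6:105, 7:46, 8:12, 9:45, 10:35.
Giant-step multiplier: 84^(-11) ≡ 84^(106-11) = 84^95 ≡ 21 (mod 107).
Giant steps γ_i = 20·21^i mod 107: γ_0=20, γ_1=99, γ_2=46 (in table at j=7).
x = i·n + j = 2·11 + 7 = 29.
Check: 84^29 ≡ 20 (mod 107).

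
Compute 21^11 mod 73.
66

Repeated squaring. Binary of 11 = 1011.
21^1 ≡ 21 (mod 73); 21^2 ≡ 3 (mod 73); 21^4 ≡ 9 (mod 73); 21^8 ≡ 8 (mod 73)
21^11 = 21^1 × 21^2 × 21^8 ≡ 66 (mod 73)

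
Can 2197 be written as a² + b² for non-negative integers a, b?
9² + 46² (a=9, b=46)

Factorization: 2197 = 13^3
By Fermat: n is sum of two squares iff every prime p ≡ 3 (mod 4) appears to even power.
All primes ≡ 3 (mod 4) appear to even power.
Search a = 0, 1, 2, … for 2197 - a² a perfect square: first hit at a = 9: 2197 - 81 = 2116 = 46².
2197 = 9² + 46² = 81 + 2116 ✓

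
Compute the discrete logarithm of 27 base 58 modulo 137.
31

Baby-step giant-step with step n = ⌈√137⌉ = 12.
Baby steps 58^j mod 137 (j:value) for j=0..11: 0:1, 1:58, 2:76, 3:24, 4:22, 5:43, 6:28, 7:117, 8:73, 9:124, 10:68, 11:108.
Giant-step multiplier: 58^(-12) ≡ 58^(136-12) = 58^124 ≡ 18 (mod 137).
Giant steps γ_i = 27·18^i mod 137: γ_0=27, γ_1=75, γ_2=117 (in table at j=7).
x = i·n + j = 2·12 + 7 = 31.
Check: 58^31 ≡ 27 (mod 137).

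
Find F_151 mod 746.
243

Matrix identity: Q^n = [[F_(n+1), F_n], [F_n, F_(n-1)]] with Q = [[1,1],[1,0]].
n = 151 = 10010111₂. Square-and-multiply, entries mod 746:
Q^1 = [[1,1],[1,0]]
Q^2 = (Q^1)² = [[2,1],[1,1]]
Q^4 = (Q^2)² = [[5,3],[3,2]]
Q^9 = (Q^4)²·Q = [[55,34],[34,21]]
Q^18 = (Q^9)² = [[451,346],[346,105]]
Q^37 = (Q^18)²·Q = [[7,99],[99,654]]
Q^75 = (Q^37)²·Q = [[689,152],[152,537]]
Q^151 = (Q^75)²·Q = [[95,243],[243,598]]
F_151 mod 746 = Q^151[0][1] = 243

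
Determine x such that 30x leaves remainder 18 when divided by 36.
x ≡ 3 (mod 6)

gcd(30, 36) = 6, which divides 18, so solutions exist.
Divide through by 6: 5x ≡ 3 (mod 6).
Find 5^(-1) mod 6 by the extended Euclidean algorithm:
6 = 1 × 5 + 1  ⟹  1 = (1)·6 + (-1)·5
So (-1)·5 ≡ 1 (mod 6), i.e. 5^(-1) ≡ -1 ≡ 5 (mod 6).
x ≡ 5 × 3 = 15 ≡ 3 (mod 6).
Check: 30 × 3 = 90 ≡ 18 (mod 36).
x ≡ 3 (mod 6), giving 6 solutions mod 36.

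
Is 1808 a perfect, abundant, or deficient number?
deficient

Proper divisors of 1808: sum = 1 + 2 + 4 + 8 + 16 + 113 + 226 + 452 + 904 = 1726
Since 1726 < 1808, 1808 is deficient.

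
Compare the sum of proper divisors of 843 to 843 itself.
deficient

Proper divisors of 843: sum = 1 + 3 + 281 = 285
Since 285 < 843, 843 is deficient.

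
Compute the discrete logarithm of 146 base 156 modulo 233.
95

Baby-step giant-step with step n = ⌈√233⌉ = 16.
Baby steps 156^j mod 233 (j:value) for j=0..15: 0:1, 1:156, 2:104, 3:147, 4:98, 5:143, 6:173, 7:193, 8:51, 9:34, 10:178, 11:41, 12:105, 13:70, 14:202, 15:57.
Giant-step multiplier: 156^(-16) ≡ 156^(232-16) = 156^216 ≡ 92 (mod 233).
Giant steps γ_i = 146·92^i mod 233: γ_0=146, γ_1=151, γ_2=145, γ_3=59, γ_4=69, γ_5=57 (in table at j=15).
x = i·n + j = 5·16 + 15 = 95.
Check: 156^95 ≡ 146 (mod 233).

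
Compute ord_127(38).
21

127 is prime, so ord(38) divides φ(127) = 126.
Divisors of 126: 1, 2, 3, 6, 7, 9, 14, 18, 21, 42, 63, 126.
Repeated squaring: 38^1 ≡ 38, 38^2 ≡ 47, 38^4 ≡ 50, 38^8 ≡ 87, 38^16 ≡ 76, 38^32 ≡ 61, 38^64 ≡ 38 (mod 127).
Test 38^d mod 127 for each divisor d in increasing order:
38^1 ≡ 38
38^2 ≡ 47
38^3 = 38^2·38^1 ≡ 8
38^6 = 38^4·38^2 ≡ 64
38^7 = 38^4·38^2·38^1 ≡ 19
38^9 = 38^8·38^1 ≡ 4
38^14 = 38^8·38^4·38^2 ≡ 107
38^18 = 38^16·38^2 ≡ 16
38^21 = 38^16·38^4·38^1 ≡ 1  ← first divisor giving 1
The order is 21.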